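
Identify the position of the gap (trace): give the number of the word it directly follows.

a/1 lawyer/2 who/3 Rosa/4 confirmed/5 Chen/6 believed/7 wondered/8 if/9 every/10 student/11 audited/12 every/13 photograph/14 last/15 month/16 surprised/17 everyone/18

7

The displaced element is "a lawyer" (word 2).
It is linked across 2 clause boundaries (Ø → Ø).
It functions as the subject of "wondered", so the gap sits immediately after word 7 ("believed").
Base order: Rosa confirmed Chen believed a lawyer wondered if every student audited every photograph last month.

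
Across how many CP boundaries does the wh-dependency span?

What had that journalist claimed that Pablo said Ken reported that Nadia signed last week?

3

"what" is extracted from the object of "signed".
Boundaries crossed, outermost first: [that], [Ø], [that] — 3 in total.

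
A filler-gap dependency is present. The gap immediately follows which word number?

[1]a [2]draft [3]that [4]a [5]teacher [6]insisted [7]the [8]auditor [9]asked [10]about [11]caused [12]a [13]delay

The displaced element is "a draft" (word 2).
It is linked across 1 clause boundary (Ø).
It functions as the object of the preposition "about" of "asked", so the gap sits immediately after word 10 ("about").
Base order: A teacher insisted the auditor asked about a draft.

10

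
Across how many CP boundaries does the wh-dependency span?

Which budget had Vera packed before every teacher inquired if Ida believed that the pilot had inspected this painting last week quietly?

0

"which budget" originates inside the matrix clause — no clause boundary is crossed.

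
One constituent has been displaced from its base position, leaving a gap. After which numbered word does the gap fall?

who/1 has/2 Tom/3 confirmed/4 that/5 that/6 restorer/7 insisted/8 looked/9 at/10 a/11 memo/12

8

The displaced element is "who" (word 1).
It is linked across 2 clause boundaries (that → Ø).
It functions as the subject of "looked", so the gap sits immediately after word 8 ("insisted").
Base order: Tom has confirmed that that restorer insisted that who looked at a memo.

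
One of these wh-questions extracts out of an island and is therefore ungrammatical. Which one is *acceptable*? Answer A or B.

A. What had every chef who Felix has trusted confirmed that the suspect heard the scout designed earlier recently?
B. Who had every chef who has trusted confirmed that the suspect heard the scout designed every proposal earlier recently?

In B, the wh-phrase is extracted from inside a complex-NP island (relative clause) (introduced by "who"), which blocks movement.
In A, the extraction path crosses only that-complement boundaries, which are transparent.
So A is grammatical.

A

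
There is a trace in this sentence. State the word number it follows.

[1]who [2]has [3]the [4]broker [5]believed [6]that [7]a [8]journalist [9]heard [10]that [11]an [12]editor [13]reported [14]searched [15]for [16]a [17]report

13

The displaced element is "who" (word 1).
It is linked across 3 clause boundaries (that → that → Ø).
It functions as the subject of "searched", so the gap sits immediately after word 13 ("reported").
Base order: The broker has believed that a journalist heard that an editor reported that who searched for a report.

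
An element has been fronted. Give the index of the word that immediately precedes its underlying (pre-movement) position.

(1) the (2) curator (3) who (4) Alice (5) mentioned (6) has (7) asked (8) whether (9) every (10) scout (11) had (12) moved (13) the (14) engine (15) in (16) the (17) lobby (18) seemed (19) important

5

The displaced element is "the curator" (word 2).
It is linked across 1 clause boundary (Ø).
It functions as the subject of "asked", so the gap sits immediately after word 5 ("mentioned").
Base order: Alice mentioned that the curator has asked whether every scout had moved the engine in the lobby.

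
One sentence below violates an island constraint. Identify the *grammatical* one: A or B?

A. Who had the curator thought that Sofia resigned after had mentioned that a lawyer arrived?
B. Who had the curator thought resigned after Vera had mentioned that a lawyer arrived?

B

In A, the wh-phrase is extracted from inside an adjunct island (introduced by "after"), which blocks movement.
In B, the extraction path crosses only that-complement boundaries, which are transparent.
So B is grammatical.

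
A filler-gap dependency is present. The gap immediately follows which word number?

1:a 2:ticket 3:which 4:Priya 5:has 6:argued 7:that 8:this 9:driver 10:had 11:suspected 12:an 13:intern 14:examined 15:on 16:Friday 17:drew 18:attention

14

The displaced element is "a ticket" (word 2).
It is linked across 2 clause boundaries (that → Ø).
It functions as the direct object of "examined", so the gap sits immediately after word 14 ("examined").
Base order: Priya has argued that this driver had suspected an intern examined a ticket on Friday.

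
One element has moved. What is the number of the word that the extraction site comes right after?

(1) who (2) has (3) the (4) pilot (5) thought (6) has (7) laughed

5

The displaced element is "who" (word 1).
It is linked across 1 clause boundary (Ø).
It functions as the subject of "laughed", so the gap sits immediately after word 5 ("thought").
Base order: The pilot has thought that who has laughed.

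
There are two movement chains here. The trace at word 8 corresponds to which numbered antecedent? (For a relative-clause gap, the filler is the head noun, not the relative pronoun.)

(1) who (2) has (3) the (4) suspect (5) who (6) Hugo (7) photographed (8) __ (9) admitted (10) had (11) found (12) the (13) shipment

4

The marked gap is inside the relative clause, the direct object of "photographed".
Its filler is the head noun "suspect" (via "who"), at word 4.
(The other dependency links word 1 to a gap after word 9.)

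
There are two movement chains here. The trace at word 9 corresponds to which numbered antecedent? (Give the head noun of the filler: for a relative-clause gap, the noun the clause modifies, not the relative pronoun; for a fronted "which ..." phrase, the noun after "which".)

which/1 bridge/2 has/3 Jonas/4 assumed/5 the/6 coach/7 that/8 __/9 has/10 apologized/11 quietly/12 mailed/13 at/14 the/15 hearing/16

The marked gap is inside the relative clause, the subject of "apologized".
Its filler is the head noun "coach" (via "that"), at word 7.
(The other dependency links word 2 to a gap after word 13.)

7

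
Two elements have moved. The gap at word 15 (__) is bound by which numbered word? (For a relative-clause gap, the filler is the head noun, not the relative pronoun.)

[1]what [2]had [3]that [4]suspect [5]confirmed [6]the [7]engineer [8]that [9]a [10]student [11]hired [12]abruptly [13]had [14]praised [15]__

The marked gap is the direct object of "praised".
Its filler is the fronted wh-phrase "what", at word 1.
(The other dependency links word 7 to a gap after word 11.)

1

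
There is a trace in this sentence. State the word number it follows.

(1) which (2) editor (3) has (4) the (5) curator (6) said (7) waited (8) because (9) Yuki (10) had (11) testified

The displaced element is "which editor" (word 2).
It is linked across 1 clause boundary (Ø).
It functions as the subject of "waited", so the gap sits immediately after word 6 ("said").
Base order: The curator has said that which editor waited because Yuki had testified.

6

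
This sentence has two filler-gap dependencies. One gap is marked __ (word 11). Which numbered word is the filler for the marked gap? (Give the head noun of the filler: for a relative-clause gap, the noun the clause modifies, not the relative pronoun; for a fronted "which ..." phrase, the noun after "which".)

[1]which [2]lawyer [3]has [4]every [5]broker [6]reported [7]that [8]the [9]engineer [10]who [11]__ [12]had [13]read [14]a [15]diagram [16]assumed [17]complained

The marked gap is inside the relative clause, the subject of "read".
Its filler is the head noun "engineer" (via "who"), at word 9.
(The other dependency links word 2 to a gap after word 16.)

9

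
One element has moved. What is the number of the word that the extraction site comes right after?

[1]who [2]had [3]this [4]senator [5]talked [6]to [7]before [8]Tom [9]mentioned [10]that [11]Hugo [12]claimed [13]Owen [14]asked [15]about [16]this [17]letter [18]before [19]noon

6

The displaced element is "who" (word 1).
It functions as the object of the preposition "to" of "talked", so the gap sits immediately after word 6 ("to").
Base order: This senator had talked to who before Tom mentioned that Hugo claimed Owen asked about this letter before noon.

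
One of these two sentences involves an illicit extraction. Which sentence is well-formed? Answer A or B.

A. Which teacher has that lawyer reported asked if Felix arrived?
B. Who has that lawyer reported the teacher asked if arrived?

In B, the wh-phrase is extracted from inside a wh-island (introduced by "if"), which blocks movement.
In A, the extraction path crosses only that-complement boundaries, which are transparent.
So A is grammatical.

A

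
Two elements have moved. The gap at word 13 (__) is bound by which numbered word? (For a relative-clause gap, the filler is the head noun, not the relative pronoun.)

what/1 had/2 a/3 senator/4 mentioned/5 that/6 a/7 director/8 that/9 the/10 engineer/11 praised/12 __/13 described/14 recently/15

The marked gap is inside the relative clause, the direct object of "praised".
Its filler is the head noun "director" (via "that"), at word 8.
(The other dependency links word 1 to a gap after word 14.)

8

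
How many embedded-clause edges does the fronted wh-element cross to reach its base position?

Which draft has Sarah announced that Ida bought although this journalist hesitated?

1

"which draft" is extracted from the object of "bought".
Boundaries crossed, outermost first: [that] — 1 in total.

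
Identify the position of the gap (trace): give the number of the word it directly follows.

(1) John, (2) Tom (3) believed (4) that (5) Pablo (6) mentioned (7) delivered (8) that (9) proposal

6

The displaced element is "John" (word 1).
It is linked across 2 clause boundaries (that → Ø).
It functions as the subject of "delivered", so the gap sits immediately after word 6 ("mentioned").
Base order: Tom believed that Pablo mentioned John delivered that proposal.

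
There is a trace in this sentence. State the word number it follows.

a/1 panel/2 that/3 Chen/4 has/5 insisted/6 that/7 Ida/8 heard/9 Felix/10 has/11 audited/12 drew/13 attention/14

12

The displaced element is "a panel" (word 2).
It is linked across 2 clause boundaries (that → Ø).
It functions as the direct object of "audited", so the gap sits immediately after word 12 ("audited").
Base order: Chen has insisted that Ida heard Felix has audited a panel.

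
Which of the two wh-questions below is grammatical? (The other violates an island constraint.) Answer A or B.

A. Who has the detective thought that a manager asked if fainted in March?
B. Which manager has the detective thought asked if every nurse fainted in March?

In A, the wh-phrase is extracted from inside a wh-island (introduced by "if"), which blocks movement.
In B, the extraction path crosses only that-complement boundaries, which are transparent.
So B is grammatical.

B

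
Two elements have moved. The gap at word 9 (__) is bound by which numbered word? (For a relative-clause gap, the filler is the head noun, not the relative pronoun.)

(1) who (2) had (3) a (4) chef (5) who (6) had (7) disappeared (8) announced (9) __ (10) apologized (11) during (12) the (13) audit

The marked gap is the subject of "apologized".
Its filler is the fronted wh-phrase "who", at word 1.
(The other dependency links word 4 to a gap after word 5.)

1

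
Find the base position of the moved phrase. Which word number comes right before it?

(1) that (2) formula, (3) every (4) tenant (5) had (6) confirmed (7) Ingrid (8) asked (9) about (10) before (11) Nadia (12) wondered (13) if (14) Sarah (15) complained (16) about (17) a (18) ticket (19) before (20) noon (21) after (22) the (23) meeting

The displaced element is "that formula" (word 2).
It is linked across 1 clause boundary (Ø).
It functions as the object of the preposition "about" of "asked", so the gap sits immediately after word 9 ("about").
Base order: Every tenant had confirmed Ingrid asked about that formula before Nadia wondered if Sarah complained about a ticket before noon after the meeting.

9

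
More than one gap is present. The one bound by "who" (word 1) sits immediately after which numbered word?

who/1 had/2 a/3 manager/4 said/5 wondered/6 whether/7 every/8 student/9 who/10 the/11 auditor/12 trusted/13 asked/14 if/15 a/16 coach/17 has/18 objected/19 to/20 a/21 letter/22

The displaced element is "who" (word 1).
It is linked across 1 clause boundary (Ø).
It functions as the subject of "wondered", so the gap sits immediately after word 5 ("said").
Base order: A manager had said who wondered whether every student who the auditor trusted asked if a coach has objected to a letter.

5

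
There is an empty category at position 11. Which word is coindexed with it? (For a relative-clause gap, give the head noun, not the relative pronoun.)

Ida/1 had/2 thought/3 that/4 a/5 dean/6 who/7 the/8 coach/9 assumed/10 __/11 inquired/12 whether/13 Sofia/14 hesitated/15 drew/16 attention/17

The gap at 11 is the subject of "inquired", inside a relative clause.
The relative pronoun is "who" (word 7); it is bound by the head noun immediately before it.
Its filler is the head noun "dean", at word 6.

6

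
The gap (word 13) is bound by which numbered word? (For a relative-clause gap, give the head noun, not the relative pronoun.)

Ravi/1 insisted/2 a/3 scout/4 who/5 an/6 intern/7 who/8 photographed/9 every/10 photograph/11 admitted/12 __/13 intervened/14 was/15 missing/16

The gap at 13 is the subject of "intervened", inside a relative clause.
The relative pronoun is "who" (word 5); it is bound by the head noun immediately before it.
Its filler is the head noun "scout", at word 4.

4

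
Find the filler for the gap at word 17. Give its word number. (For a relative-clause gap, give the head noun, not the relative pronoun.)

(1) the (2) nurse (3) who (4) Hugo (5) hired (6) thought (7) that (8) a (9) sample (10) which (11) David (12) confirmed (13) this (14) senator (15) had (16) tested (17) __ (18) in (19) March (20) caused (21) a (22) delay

The gap at 17 is the object of "tested", inside a relative clause.
The relative pronoun is "which" (word 10); it is bound by the head noun immediately before it.
Its filler is the head noun "sample", at word 9.

9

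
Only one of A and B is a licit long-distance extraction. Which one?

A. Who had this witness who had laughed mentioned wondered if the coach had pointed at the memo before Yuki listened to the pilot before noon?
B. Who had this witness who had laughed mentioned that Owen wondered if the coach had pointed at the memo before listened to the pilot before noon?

A

In B, the wh-phrase is extracted from inside a wh-island (introduced by "if"), which blocks movement.
In A, the extraction path crosses only that-complement boundaries, which are transparent.
So A is grammatical.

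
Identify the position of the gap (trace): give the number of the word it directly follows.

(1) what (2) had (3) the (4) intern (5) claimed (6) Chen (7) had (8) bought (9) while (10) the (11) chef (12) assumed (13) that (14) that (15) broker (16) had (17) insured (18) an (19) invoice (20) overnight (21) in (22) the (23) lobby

The displaced element is "what" (word 1).
It is linked across 1 clause boundary (Ø).
It functions as the direct object of "bought", so the gap sits immediately after word 8 ("bought").
Base order: The intern had claimed Chen had bought what while the chef assumed that that broker had insured an invoice overnight in the lobby.

8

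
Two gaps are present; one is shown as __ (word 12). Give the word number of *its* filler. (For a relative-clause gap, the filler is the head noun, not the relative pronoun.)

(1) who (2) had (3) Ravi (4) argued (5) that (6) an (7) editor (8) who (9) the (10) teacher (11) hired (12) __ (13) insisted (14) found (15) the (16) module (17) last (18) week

7

The marked gap is inside the relative clause, the direct object of "hired".
Its filler is the head noun "editor" (via "who"), at word 7.
(The other dependency links word 1 to a gap after word 13.)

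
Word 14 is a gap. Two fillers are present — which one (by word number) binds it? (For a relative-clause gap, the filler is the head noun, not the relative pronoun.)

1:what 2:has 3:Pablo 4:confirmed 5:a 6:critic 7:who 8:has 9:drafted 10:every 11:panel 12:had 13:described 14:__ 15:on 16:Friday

The marked gap is the direct object of "described".
Its filler is the fronted wh-phrase "what", at word 1.
(The other dependency links word 6 to a gap after word 7.)

1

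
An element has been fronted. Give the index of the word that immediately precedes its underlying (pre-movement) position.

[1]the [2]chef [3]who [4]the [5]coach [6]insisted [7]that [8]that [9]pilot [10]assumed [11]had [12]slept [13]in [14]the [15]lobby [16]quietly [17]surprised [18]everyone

The displaced element is "the chef" (word 2).
It is linked across 2 clause boundaries (that → Ø).
It functions as the subject of "slept", so the gap sits immediately after word 10 ("assumed").
Base order: The coach insisted that that pilot assumed that the chef had slept in the lobby quietly.

10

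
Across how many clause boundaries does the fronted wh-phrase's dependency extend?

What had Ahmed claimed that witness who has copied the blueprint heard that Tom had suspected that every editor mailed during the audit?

3

"what" is extracted from the object of "mailed".
Boundaries crossed, outermost first: [Ø], [that], [that] — 3 in total.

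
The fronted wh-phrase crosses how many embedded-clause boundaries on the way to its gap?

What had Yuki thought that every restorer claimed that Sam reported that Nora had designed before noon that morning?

3

"what" is extracted from the object of "designed".
Boundaries crossed, outermost first: [that], [that], [that] — 3 in total.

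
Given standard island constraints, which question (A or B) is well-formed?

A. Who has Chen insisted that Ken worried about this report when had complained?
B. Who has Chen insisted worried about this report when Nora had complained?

In A, the wh-phrase is extracted from inside an adjunct island (introduced by "when"), which blocks movement.
In B, the extraction path crosses only that-complement boundaries, which are transparent.
So B is grammatical.

B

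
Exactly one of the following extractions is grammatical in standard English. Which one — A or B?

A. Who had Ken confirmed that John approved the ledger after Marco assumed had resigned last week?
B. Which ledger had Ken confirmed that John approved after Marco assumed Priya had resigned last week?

In A, the wh-phrase is extracted from inside an adjunct island (introduced by "after"), which blocks movement.
In B, the extraction path crosses only that-complement boundaries, which are transparent.
So B is grammatical.

B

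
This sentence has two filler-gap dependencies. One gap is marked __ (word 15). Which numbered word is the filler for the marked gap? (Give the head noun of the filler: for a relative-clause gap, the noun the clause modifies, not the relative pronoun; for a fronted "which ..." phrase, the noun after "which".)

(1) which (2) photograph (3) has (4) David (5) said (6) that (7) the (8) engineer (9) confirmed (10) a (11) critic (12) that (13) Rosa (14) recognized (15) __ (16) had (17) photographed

The marked gap is inside the relative clause, the direct object of "recognized".
Its filler is the head noun "critic" (via "that"), at word 11.
(The other dependency links word 2 to a gap after word 17.)

11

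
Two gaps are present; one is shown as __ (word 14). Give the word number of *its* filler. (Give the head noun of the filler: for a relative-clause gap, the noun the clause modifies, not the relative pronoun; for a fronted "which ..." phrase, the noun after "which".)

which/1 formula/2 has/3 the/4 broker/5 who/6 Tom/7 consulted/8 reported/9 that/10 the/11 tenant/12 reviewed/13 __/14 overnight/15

2

The marked gap is the direct object of "reviewed".
Its filler is the fronted wh-phrase "which formula", at word 2.
(The other dependency links word 5 to a gap after word 8.)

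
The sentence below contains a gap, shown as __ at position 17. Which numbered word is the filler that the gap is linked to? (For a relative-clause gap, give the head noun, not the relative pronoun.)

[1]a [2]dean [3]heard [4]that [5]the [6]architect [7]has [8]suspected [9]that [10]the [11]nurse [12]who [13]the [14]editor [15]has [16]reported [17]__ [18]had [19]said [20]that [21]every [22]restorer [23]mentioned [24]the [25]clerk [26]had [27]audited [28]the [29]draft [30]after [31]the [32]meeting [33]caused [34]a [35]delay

11

The gap at 17 is the subject of "said", inside a relative clause.
The relative pronoun is "who" (word 12); it is bound by the head noun immediately before it.
Its filler is the head noun "nurse", at word 11.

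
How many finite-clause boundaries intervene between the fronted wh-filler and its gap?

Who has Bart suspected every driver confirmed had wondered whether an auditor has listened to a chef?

"who" is extracted from the subject of "wondered".
Boundaries crossed, outermost first: [Ø], [Ø] — 2 in total.

2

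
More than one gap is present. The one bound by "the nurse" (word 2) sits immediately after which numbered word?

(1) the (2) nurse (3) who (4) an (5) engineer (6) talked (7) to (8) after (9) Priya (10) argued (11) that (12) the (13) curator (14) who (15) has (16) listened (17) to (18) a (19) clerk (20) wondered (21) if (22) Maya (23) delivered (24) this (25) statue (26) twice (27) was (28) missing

7

The displaced element is "the nurse" (word 2).
It functions as the object of the preposition "to" of "talked", so the gap sits immediately after word 7 ("to").
Base order: An engineer talked to the nurse after Priya argued that the curator who has listened to a clerk wondered if Maya delivered this statue twice.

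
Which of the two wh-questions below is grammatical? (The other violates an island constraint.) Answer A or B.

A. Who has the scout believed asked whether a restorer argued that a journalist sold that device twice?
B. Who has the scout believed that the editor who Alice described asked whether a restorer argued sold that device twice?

In B, the wh-phrase is extracted from inside a wh-island (introduced by "whether"), which blocks movement.
In A, the extraction path crosses only that-complement boundaries, which are transparent.
So A is grammatical.

A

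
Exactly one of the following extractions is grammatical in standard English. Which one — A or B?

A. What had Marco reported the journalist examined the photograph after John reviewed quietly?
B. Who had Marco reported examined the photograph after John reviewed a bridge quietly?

In A, the wh-phrase is extracted from inside an adjunct island (introduced by "after"), which blocks movement.
In B, the extraction path crosses only that-complement boundaries, which are transparent.
So B is grammatical.

B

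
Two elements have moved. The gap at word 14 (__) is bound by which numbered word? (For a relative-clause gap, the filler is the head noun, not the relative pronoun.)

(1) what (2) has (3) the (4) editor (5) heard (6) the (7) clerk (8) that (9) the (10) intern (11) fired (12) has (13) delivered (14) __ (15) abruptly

The marked gap is the direct object of "delivered".
Its filler is the fronted wh-phrase "what", at word 1.
(The other dependency links word 7 to a gap after word 11.)

1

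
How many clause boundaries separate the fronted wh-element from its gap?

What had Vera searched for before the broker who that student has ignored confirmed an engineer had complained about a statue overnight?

0

"what" originates inside the matrix clause — no clause boundary is crossed.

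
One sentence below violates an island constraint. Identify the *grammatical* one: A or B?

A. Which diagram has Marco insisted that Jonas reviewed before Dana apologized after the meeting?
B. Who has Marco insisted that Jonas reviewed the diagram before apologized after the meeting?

In B, the wh-phrase is extracted from inside an adjunct island (introduced by "before"), which blocks movement.
In A, the extraction path crosses only that-complement boundaries, which are transparent.
So A is grammatical.

A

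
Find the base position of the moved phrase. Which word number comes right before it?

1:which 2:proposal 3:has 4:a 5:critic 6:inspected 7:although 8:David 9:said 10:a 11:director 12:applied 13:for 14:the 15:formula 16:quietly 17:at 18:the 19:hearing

6

The displaced element is "which proposal" (word 2).
It functions as the direct object of "inspected", so the gap sits immediately after word 6 ("inspected").
Base order: A critic has inspected which proposal although David said a director applied for the formula quietly at the hearing.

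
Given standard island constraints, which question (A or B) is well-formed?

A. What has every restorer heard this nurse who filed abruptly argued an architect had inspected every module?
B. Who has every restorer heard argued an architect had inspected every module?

B

In A, the wh-phrase is extracted from inside a complex-NP island (relative clause) (introduced by "who"), which blocks movement.
In B, the extraction path crosses only that-complement boundaries, which are transparent.
So B is grammatical.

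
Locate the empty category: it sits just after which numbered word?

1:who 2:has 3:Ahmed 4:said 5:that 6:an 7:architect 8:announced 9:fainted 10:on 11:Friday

The displaced element is "who" (word 1).
It is linked across 2 clause boundaries (that → Ø).
It functions as the subject of "fainted", so the gap sits immediately after word 8 ("announced").
Base order: Ahmed has said that an architect announced who fainted on Friday.

8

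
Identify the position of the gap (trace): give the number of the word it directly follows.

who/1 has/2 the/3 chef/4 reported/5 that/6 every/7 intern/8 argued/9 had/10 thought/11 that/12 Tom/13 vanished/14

9

The displaced element is "who" (word 1).
It is linked across 2 clause boundaries (that → Ø).
It functions as the subject of "thought", so the gap sits immediately after word 9 ("argued").
Base order: The chef has reported that every intern argued that who had thought that Tom vanished.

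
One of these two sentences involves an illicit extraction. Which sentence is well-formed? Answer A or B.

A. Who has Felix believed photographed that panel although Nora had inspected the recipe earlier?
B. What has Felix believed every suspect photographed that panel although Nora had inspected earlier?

In B, the wh-phrase is extracted from inside an adjunct island (introduced by "although"), which blocks movement.
In A, the extraction path crosses only that-complement boundaries, which are transparent.
So A is grammatical.

A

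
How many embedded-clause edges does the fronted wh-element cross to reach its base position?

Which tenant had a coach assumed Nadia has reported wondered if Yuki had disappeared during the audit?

"which tenant" is extracted from the subject of "wondered".
Boundaries crossed, outermost first: [Ø], [Ø] — 2 in total.

2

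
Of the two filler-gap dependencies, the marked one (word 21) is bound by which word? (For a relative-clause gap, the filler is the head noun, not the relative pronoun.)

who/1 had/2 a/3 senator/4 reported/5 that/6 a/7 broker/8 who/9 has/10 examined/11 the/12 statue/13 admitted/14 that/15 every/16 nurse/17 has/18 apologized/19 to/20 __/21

The marked gap is the object of the preposition "to" of "apologized".
Its filler is the fronted wh-phrase "who", at word 1.
(The other dependency links word 8 to a gap after word 9.)

1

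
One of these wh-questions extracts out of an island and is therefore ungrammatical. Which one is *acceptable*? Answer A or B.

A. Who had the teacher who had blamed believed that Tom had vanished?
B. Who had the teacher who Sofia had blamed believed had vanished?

B

In A, the wh-phrase is extracted from inside a complex-NP island (relative clause) (introduced by "who"), which blocks movement.
In B, the extraction path crosses only that-complement boundaries, which are transparent.
So B is grammatical.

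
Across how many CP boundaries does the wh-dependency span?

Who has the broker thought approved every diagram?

1

"who" is extracted from the subject of "approved".
Boundaries crossed, outermost first: [Ø] — 1 in total.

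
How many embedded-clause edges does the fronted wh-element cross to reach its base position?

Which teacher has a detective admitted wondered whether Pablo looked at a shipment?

1

"which teacher" is extracted from the subject of "wondered".
Boundaries crossed, outermost first: [Ø] — 1 in total.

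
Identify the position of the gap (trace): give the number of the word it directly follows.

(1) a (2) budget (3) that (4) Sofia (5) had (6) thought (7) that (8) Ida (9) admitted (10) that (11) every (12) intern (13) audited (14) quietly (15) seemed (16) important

13

The displaced element is "a budget" (word 2).
It is linked across 2 clause boundaries (that → that).
It functions as the direct object of "audited", so the gap sits immediately after word 13 ("audited").
Base order: Sofia had thought that Ida admitted that every intern audited a budget quietly.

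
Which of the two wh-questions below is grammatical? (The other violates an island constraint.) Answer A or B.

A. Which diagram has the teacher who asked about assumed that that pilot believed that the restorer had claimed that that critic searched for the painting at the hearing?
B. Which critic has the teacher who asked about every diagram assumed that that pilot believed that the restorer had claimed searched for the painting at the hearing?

In A, the wh-phrase is extracted from inside a complex-NP island (relative clause) (introduced by "who"), which blocks movement.
In B, the extraction path crosses only that-complement boundaries, which are transparent.
So B is grammatical.

B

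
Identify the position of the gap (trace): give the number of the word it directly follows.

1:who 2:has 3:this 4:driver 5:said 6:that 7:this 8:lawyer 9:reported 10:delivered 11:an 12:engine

The displaced element is "who" (word 1).
It is linked across 2 clause boundaries (that → Ø).
It functions as the subject of "delivered", so the gap sits immediately after word 9 ("reported").
Base order: This driver has said that this lawyer reported who delivered an engine.

9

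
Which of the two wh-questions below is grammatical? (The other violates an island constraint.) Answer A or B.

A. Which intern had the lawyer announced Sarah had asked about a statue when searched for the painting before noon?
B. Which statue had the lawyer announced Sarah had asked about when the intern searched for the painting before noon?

In A, the wh-phrase is extracted from inside an adjunct island (introduced by "when"), which blocks movement.
In B, the extraction path crosses only that-complement boundaries, which are transparent.
So B is grammatical.

B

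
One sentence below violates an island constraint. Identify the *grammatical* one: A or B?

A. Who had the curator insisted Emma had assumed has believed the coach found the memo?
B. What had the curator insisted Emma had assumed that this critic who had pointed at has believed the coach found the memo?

A

In B, the wh-phrase is extracted from inside a complex-NP island (relative clause) (introduced by "who"), which blocks movement.
In A, the extraction path crosses only that-complement boundaries, which are transparent.
So A is grammatical.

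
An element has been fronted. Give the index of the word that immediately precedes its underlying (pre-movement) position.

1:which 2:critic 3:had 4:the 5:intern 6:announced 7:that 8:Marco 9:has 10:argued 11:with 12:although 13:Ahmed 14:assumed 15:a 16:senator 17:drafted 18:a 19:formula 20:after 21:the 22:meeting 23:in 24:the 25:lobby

11

The displaced element is "which critic" (word 2).
It is linked across 1 clause boundary (that).
It functions as the object of the preposition "with" of "argued", so the gap sits immediately after word 11 ("with").
Base order: The intern had announced that Marco has argued with which critic although Ahmed assumed a senator drafted a formula after the meeting in the lobby.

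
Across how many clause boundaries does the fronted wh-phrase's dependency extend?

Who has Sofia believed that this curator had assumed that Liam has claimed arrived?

"who" is extracted from the subject of "arrived".
Boundaries crossed, outermost first: [that], [that], [Ø] — 3 in total.

3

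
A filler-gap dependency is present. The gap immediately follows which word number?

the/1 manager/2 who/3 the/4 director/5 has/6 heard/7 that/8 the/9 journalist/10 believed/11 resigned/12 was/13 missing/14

11

The displaced element is "the manager" (word 2).
It is linked across 2 clause boundaries (that → Ø).
It functions as the subject of "resigned", so the gap sits immediately after word 11 ("believed").
Base order: The director has heard that the journalist believed that the manager resigned.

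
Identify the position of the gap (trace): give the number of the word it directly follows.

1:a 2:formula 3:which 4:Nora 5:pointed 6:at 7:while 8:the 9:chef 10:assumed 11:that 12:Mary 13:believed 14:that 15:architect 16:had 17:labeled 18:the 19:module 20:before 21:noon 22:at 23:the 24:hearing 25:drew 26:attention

6

The displaced element is "a formula" (word 2).
It functions as the object of the preposition "at" of "pointed", so the gap sits immediately after word 6 ("at").
Base order: Nora pointed at a formula while the chef assumed that Mary believed that architect had labeled the module before noon at the hearing.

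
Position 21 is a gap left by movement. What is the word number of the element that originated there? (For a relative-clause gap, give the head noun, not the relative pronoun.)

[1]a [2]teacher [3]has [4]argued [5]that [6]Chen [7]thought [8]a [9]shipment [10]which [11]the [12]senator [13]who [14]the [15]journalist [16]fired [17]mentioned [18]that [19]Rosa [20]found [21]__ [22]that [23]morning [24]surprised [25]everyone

9

The gap at 21 is the object of "found", inside a relative clause.
The relative pronoun is "which" (word 10); it is bound by the head noun immediately before it.
Its filler is the head noun "shipment", at word 9.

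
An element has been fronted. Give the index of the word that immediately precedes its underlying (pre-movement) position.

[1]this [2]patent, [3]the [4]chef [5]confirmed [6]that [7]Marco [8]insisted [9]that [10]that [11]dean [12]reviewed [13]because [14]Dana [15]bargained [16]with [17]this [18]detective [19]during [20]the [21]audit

12

The displaced element is "this patent" (word 2).
It is linked across 2 clause boundaries (that → that).
It functions as the direct object of "reviewed", so the gap sits immediately after word 12 ("reviewed").
Base order: The chef confirmed that Marco insisted that that dean reviewed this patent because Dana bargained with this detective during the audit.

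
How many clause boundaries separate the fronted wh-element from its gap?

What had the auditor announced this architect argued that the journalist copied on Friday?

"what" is extracted from the object of "copied".
Boundaries crossed, outermost first: [Ø], [that] — 2 in total.

2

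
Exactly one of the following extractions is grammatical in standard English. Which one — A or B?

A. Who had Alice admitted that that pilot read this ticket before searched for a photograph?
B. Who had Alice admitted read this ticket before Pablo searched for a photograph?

B

In A, the wh-phrase is extracted from inside an adjunct island (introduced by "before"), which blocks movement.
In B, the extraction path crosses only that-complement boundaries, which are transparent.
So B is grammatical.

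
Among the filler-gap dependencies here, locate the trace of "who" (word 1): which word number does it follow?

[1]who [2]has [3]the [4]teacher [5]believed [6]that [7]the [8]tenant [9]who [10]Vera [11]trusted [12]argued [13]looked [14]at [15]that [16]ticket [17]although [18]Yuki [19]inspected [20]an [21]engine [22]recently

The displaced element is "who" (word 1).
It is linked across 2 clause boundaries (that → Ø).
It functions as the subject of "looked", so the gap sits immediately after word 12 ("argued").
Base order: The teacher has believed that the tenant who Vera trusted argued that who looked at that ticket although Yuki inspected an engine recently.

12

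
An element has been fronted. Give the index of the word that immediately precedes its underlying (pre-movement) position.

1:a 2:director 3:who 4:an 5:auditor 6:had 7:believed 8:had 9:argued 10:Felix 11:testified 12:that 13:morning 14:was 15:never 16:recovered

7

The displaced element is "a director" (word 2).
It is linked across 1 clause boundary (Ø).
It functions as the subject of "argued", so the gap sits immediately after word 7 ("believed").
Base order: An auditor had believed that a director had argued Felix testified that morning.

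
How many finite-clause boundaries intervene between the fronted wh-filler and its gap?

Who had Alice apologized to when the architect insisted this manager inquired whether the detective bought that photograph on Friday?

0

"who" originates inside the matrix clause — no clause boundary is crossed.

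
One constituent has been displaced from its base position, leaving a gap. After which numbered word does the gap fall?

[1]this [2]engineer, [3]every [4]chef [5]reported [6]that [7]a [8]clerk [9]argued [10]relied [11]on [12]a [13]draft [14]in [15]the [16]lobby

9

The displaced element is "this engineer" (word 2).
It is linked across 2 clause boundaries (that → Ø).
It functions as the subject of "relied", so the gap sits immediately after word 9 ("argued").
Base order: Every chef reported that a clerk argued this engineer relied on a draft in the lobby.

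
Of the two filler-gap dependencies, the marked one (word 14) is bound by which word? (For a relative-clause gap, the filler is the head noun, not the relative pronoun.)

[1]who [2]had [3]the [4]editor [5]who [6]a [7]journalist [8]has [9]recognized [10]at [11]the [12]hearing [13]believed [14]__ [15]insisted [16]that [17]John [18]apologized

The marked gap is the subject of "insisted".
Its filler is the fronted wh-phrase "who", at word 1.
(The other dependency links word 4 to a gap after word 9.)

1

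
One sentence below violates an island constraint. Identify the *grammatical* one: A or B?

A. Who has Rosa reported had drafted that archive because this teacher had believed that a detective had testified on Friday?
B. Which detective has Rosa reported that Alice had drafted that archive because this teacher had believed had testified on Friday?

A

In B, the wh-phrase is extracted from inside an adjunct island (introduced by "because"), which blocks movement.
In A, the extraction path crosses only that-complement boundaries, which are transparent.
So A is grammatical.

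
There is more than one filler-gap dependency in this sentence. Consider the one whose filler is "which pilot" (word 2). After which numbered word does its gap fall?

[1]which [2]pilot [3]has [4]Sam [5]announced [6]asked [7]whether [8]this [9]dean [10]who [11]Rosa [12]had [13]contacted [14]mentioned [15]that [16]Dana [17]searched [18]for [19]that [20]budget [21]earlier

5

The displaced element is "which pilot" (word 2).
It is linked across 1 clause boundary (Ø).
It functions as the subject of "asked", so the gap sits immediately after word 5 ("announced").
Base order: Sam has announced which pilot asked whether this dean who Rosa had contacted mentioned that Dana searched for that budget earlier.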